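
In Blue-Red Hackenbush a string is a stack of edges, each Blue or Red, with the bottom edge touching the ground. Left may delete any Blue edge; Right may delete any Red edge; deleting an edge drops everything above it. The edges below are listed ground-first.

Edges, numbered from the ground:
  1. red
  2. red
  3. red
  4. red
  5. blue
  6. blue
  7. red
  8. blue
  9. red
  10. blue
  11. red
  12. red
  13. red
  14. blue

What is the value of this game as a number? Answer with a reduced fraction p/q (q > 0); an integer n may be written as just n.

r: Left { — }, Right { 0 } — simplest -1
rr: Left { — }, Right { -1, 0 } — simplest -2
rrr: Left { — }, Right { -2, -1, 0 } — simplest -3
rrrr: Left { — }, Right { -3, -2, -1, 0 } — simplest -4
rrrrb: Left { -4 }, Right { -3, -2, -1, 0 } — simplest -7/2
rrrrbb: Left { -4, -7/2 }, Right { -3, -2, -1, 0 } — simplest -13/4
rrrrbbr: Left { -4, -7/2 }, Right { -13/4, -3, -2, -1, 0 } — simplest -27/8
rrrrbbrb: Left { -4, -7/2, -27/8 }, Right { -13/4, -3, -2, -1, 0 } — simplest -53/16
rrrrbbrbr: Left { -4, -7/2, -27/8 }, Right { -53/16, -13/4, -3, -2, -1, 0 } — simplest -107/32
rrrrbbrbrb: Left { -4, -7/2, -27/8, -107/32 }, Right { -53/16, -13/4, -3, -2, -1, 0 } — simplest -213/64
rrrrbbrbrbr: Left { -4, -7/2, -27/8, -107/32 }, Right { -213/64, -53/16, -13/4, -3, -2, -1, 0 } — simplest -427/128
rrrrbbrbrbrr: Left { -4, -7/2, -27/8, -107/32 }, Right { -427/128, -213/64, -53/16, -13/4, -3, -2, -1, 0 } — simplest -855/256
rrrrbbrbrbrrr: Left { -4, -7/2, -27/8, -107/32 }, Right { -855/256, -427/128, -213/64, -53/16, -13/4, -3, -2, -1, 0 } — simplest -1711/512
rrrrbbrbrbrrrb: Left { -4, -7/2, -27/8, -107/32, -1711/512 }, Right { -855/256, -427/128, -213/64, -53/16, -13/4, -3, -2, -1, 0 } — simplest -3421/1024

-3421/1024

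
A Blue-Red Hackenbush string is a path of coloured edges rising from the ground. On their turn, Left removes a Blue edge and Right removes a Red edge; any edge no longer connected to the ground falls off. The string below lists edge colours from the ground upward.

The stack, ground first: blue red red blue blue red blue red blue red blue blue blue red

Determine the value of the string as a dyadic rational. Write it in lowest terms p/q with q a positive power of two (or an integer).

Build g(s[:k]) for k = 1..14, string s = blue red red blue blue red blue red blue red blue blue blue red.
edge 1 of 14 (blue): { 0 | · } — 1
edge 2 of 14 (red): { 0 | 1 } — 1/2
edge 3 of 14 (red): { 0 | 1/2,1 } — 1/4
edge 4 of 14 (blue): { 0,1/4 | 1/2,1 } — 3/8
edge 5 of 14 (blue): { 0,1/4,3/8 | 1/2,1 } — 7/16
edge 6 of 14 (red): { 0,1/4,3/8 | 7/16,1/2,1 } — 13/32
edge 7 of 14 (blue): { 0,1/4,3/8,13/32 | 7/16,1/2,1 } — 27/64
edge 8 of 14 (red): { 0,1/4,3/8,13/32 | 27/64,7/16,1/2,1 } — 53/128
edge 9 of 14 (blue): { 0,1/4,3/8,13/32,53/128 | 27/64,7/16,1/2,1 } — 107/256
edge 10 of 14 (red): { 0,1/4,3/8,13/32,53/128 | 107/256,27/64,7/16,1/2,1 } — 213/512
edge 11 of 14 (blue): { 0,1/4,3/8,13/32,53/128,213/512 | 107/256,27/64,7/16,1/2,1 } — 427/1024
edge 12 of 14 (blue): { 0,1/4,3/8,13/32,53/128,213/512,427/1024 | 107/256,27/64,7/16,1/2,1 } — 855/2048
edge 13 of 14 (blue): { 0,1/4,3/8,13/32,53/128,213/512,427/1024,855/2048 | 107/256,27/64,7/16,1/2,1 } — 1711/4096
edge 14 of 14 (red): { 0,1/4,3/8,13/32,53/128,213/512,427/1024,855/2048 | 1711/4096,107/256,27/64,7/16,1/2,1 } — 3421/8192

3421/8192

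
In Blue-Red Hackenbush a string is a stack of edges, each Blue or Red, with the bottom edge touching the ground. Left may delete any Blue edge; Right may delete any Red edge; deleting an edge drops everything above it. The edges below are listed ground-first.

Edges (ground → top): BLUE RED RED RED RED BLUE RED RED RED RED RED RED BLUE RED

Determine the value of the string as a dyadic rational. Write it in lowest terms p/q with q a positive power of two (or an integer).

517/8192

Recurse on prefixes of the 14-edge string BLUE RED RED RED RED BLUE RED RED RED RED RED RED BLUE RED:
G_1 [B]  L=[0]  R=[—]  gives 1
G_2 [BR]  L=[0]  R=[1]  gives 1/2
G_3 [BRR]  L=[0]  R=[1/2, 1]  gives 1/4
G_4 [BRRR]  L=[0]  R=[1/4, 1/2, 1]  gives 1/8
G_5 [BRRRR]  L=[0]  R=[1/8, 1/4, 1/2, 1]  gives 1/16
G_6 [BRRRRB]  L=[0, 1/16]  R=[1/8, 1/4, 1/2, 1]  gives 3/32
G_7 [BRRRRBR]  L=[0, 1/16]  R=[3/32, 1/8, 1/4, 1/2, 1]  gives 5/64
G_8 [BRRRRBRR]  L=[0, 1/16]  R=[5/64, 3/32, 1/8, 1/4, 1/2, 1]  gives 9/128
G_9 [BRRRRBRRR]  L=[0, 1/16]  R=[9/128, 5/64, 3/32, 1/8, 1/4, 1/2, 1]  gives 17/256
G_10 [BRRRRBRRRR]  L=[0, 1/16]  R=[17/256, 9/128, 5/64, 3/32, 1/8, 1/4, 1/2, 1]  gives 33/512
G_11 [BRRRRBRRRRR]  L=[0, 1/16]  R=[33/512, 17/256, 9/128, 5/64, 3/32, 1/8, 1/4, 1/2, 1]  gives 65/1024
G_12 [BRRRRBRRRRRR]  L=[0, 1/16]  R=[65/1024, 33/512, 17/256, 9/128, 5/64, 3/32, 1/8, 1/4, 1/2, 1]  gives 129/2048
G_13 [BRRRRBRRRRRRB]  L=[0, 1/16, 129/2048]  R=[65/1024, 33/512, 17/256, 9/128, 5/64, 3/32, 1/8, 1/4, 1/2, 1]  gives 259/4096
G_14 [BRRRRBRRRRRRBR]  L=[0, 1/16, 129/2048]  R=[259/4096, 65/1024, 33/512, 17/256, 9/128, 5/64, 3/32, 1/8, 1/4, 1/2, 1]  gives 517/8192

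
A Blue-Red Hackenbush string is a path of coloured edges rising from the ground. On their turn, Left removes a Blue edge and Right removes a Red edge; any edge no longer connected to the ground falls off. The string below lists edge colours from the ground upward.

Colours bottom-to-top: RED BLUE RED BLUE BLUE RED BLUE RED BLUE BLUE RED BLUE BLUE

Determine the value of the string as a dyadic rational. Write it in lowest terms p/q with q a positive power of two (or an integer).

Build val(s[:k]) for k = 1..13, string s = RED BLUE RED BLUE BLUE RED BLUE RED BLUE BLUE RED BLUE BLUE.
edge 1 of 13 (RED): {  | 0 } gives -1
edge 2 of 13 (BLUE): { -1 | 0 } gives -1/2
edge 3 of 13 (RED): { -1 | -1/2 0 } gives -3/4
edge 4 of 13 (BLUE): { -1 -3/4 | -1/2 0 } gives -5/8
edge 5 of 13 (BLUE): { -1 -3/4 -5/8 | -1/2 0 } gives -9/16
edge 6 of 13 (RED): { -1 -3/4 -5/8 | -9/16 -1/2 0 } gives -19/32
edge 7 of 13 (BLUE): { -1 -3/4 -5/8 -19/32 | -9/16 -1/2 0 } gives -37/64
edge 8 of 13 (RED): { -1 -3/4 -5/8 -19/32 | -37/64 -9/16 -1/2 0 } gives -75/128
edge 9 of 13 (BLUE): { -1 -3/4 -5/8 -19/32 -75/128 | -37/64 -9/16 -1/2 0 } gives -149/256
edge 10 of 13 (BLUE): { -1 -3/4 -5/8 -19/32 -75/128 -149/256 | -37/64 -9/16 -1/2 0 } gives -297/512
edge 11 of 13 (RED): { -1 -3/4 -5/8 -19/32 -75/128 -149/256 | -297/512 -37/64 -9/16 -1/2 0 } gives -595/1024
edge 12 of 13 (BLUE): { -1 -3/4 -5/8 -19/32 -75/128 -149/256 -595/1024 | -297/512 -37/64 -9/16 -1/2 0 } gives -1189/2048
edge 13 of 13 (BLUE): { -1 -3/4 -5/8 -19/32 -75/128 -149/256 -595/1024 -1189/2048 | -297/512 -37/64 -9/16 -1/2 0 } gives -2377/4096

-2377/4096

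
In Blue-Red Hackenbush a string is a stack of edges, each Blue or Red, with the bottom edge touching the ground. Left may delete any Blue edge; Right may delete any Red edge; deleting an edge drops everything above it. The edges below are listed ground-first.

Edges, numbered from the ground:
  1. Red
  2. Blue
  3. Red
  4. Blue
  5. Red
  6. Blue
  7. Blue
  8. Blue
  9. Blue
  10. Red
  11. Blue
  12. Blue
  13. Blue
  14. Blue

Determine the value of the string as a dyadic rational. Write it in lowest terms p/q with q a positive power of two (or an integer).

Recurse on prefixes of the 14-edge string Red Blue Red Blue Red Blue Blue Blue Blue Red Blue Blue Blue Blue:
step 1: add Red to get R; options L={  } R={ 0 } so -1
step 2: add Blue to get RB; options L={ -1 } R={ 0 } so -1/2
step 3: add Red to get RBR; options L={ -1 } R={ -1/2 0 } so -3/4
step 4: add Blue to get RBRB; options L={ -1 -3/4 } R={ -1/2 0 } so -5/8
step 5: add Red to get RBRBR; options L={ -1 -3/4 } R={ -5/8 -1/2 0 } so -11/16
step 6: add Blue to get RBRBRB; options L={ -1 -3/4 -11/16 } R={ -5/8 -1/2 0 } so -21/32
step 7: add Blue to get RBRBRBB; options L={ -1 -3/4 -11/16 -21/32 } R={ -5/8 -1/2 0 } so -41/64
step 8: add Blue to get RBRBRBBB; options L={ -1 -3/4 -11/16 -21/32 -41/64 } R={ -5/8 -1/2 0 } so -81/128
step 9: add Blue to get RBRBRBBBB; options L={ -1 -3/4 -11/16 -21/32 -41/64 -81/128 } R={ -5/8 -1/2 0 } so -161/256
step 10: add Red to get RBRBRBBBBR; options L={ -1 -3/4 -11/16 -21/32 -41/64 -81/128 } R={ -161/256 -5/8 -1/2 0 } so -323/512
step 11: add Blue to get RBRBRBBBBRB; options L={ -1 -3/4 -11/16 -21/32 -41/64 -81/128 -323/512 } R={ -161/256 -5/8 -1/2 0 } so -645/1024
step 12: add Blue to get RBRBRBBBBRBB; options L={ -1 -3/4 -11/16 -21/32 -41/64 -81/128 -323/512 -645/1024 } R={ -161/256 -5/8 -1/2 0 } so -1289/2048
step 13: add Blue to get RBRBRBBBBRBBB; options L={ -1 -3/4 -11/16 -21/32 -41/64 -81/128 -323/512 -645/1024 -1289/2048 } R={ -161/256 -5/8 -1/2 0 } so -2577/4096
step 14: add Blue to get RBRBRBBBBRBBBB; options L={ -1 -3/4 -11/16 -21/32 -41/64 -81/128 -323/512 -645/1024 -1289/2048 -2577/4096 } R={ -161/256 -5/8 -1/2 0 } so -5153/8192

-5153/8192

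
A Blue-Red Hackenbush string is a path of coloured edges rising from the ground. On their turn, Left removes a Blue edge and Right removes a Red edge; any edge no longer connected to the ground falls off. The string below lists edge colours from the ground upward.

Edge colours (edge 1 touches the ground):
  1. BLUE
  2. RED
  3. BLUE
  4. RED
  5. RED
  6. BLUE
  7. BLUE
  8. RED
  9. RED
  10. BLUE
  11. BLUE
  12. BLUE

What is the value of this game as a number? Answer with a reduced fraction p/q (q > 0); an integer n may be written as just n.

1231/2048

B: Left { 0 }, Right { none } = simplest 1
BR: Left { 0 }, Right { 1 } = simplest 1/2
BRB: Left { 0,1/2 }, Right { 1 } = simplest 3/4
BRBR: Left { 0,1/2 }, Right { 3/4,1 } = simplest 5/8
BRBRR: Left { 0,1/2 }, Right { 5/8,3/4,1 } = simplest 9/16
BRBRRB: Left { 0,1/2,9/16 }, Right { 5/8,3/4,1 } = simplest 19/32
BRBRRBB: Left { 0,1/2,9/16,19/32 }, Right { 5/8,3/4,1 } = simplest 39/64
BRBRRBBR: Left { 0,1/2,9/16,19/32 }, Right { 39/64,5/8,3/4,1 } = simplest 77/128
BRBRRBBRR: Left { 0,1/2,9/16,19/32 }, Right { 77/128,39/64,5/8,3/4,1 } = simplest 153/256
BRBRRBBRRB: Left { 0,1/2,9/16,19/32,153/256 }, Right { 77/128,39/64,5/8,3/4,1 } = simplest 307/512
BRBRRBBRRBB: Left { 0,1/2,9/16,19/32,153/256,307/512 }, Right { 77/128,39/64,5/8,3/4,1 } = simplest 615/1024
BRBRRBBRRBBB: Left { 0,1/2,9/16,19/32,153/256,307/512,615/1024 }, Right { 77/128,39/64,5/8,3/4,1 } = simplest 1231/2048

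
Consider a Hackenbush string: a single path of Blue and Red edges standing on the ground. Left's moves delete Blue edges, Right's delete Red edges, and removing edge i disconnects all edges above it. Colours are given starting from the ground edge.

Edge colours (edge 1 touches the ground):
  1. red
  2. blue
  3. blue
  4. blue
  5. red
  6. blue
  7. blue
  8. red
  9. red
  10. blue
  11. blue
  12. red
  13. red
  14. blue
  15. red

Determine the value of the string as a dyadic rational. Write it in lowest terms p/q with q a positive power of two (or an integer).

Recurse on prefixes of the 15-edge string red blue blue blue red blue blue red red blue blue red red blue red:
val(r) = { none | 0 } so -1
val(rb) = { -1 | 0 } so -1/2
val(rbb) = { -1 -1/2 | 0 } so -1/4
val(rbbb) = { -1 -1/2 -1/4 | 0 } so -1/8
val(rbbbr) = { -1 -1/2 -1/4 | -1/8 0 } so -3/16
val(rbbbrb) = { -1 -1/2 -1/4 -3/16 | -1/8 0 } so -5/32
val(rbbbrbb) = { -1 -1/2 -1/4 -3/16 -5/32 | -1/8 0 } so -9/64
val(rbbbrbbr) = { -1 -1/2 -1/4 -3/16 -5/32 | -9/64 -1/8 0 } so -19/128
val(rbbbrbbrr) = { -1 -1/2 -1/4 -3/16 -5/32 | -19/128 -9/64 -1/8 0 } so -39/256
val(rbbbrbbrrb) = { -1 -1/2 -1/4 -3/16 -5/32 -39/256 | -19/128 -9/64 -1/8 0 } so -77/512
val(rbbbrbbrrbb) = { -1 -1/2 -1/4 -3/16 -5/32 -39/256 -77/512 | -19/128 -9/64 -1/8 0 } so -153/1024
val(rbbbrbbrrbbr) = { -1 -1/2 -1/4 -3/16 -5/32 -39/256 -77/512 | -153/1024 -19/128 -9/64 -1/8 0 } so -307/2048
val(rbbbrbbrrbbrr) = { -1 -1/2 -1/4 -3/16 -5/32 -39/256 -77/512 | -307/2048 -153/1024 -19/128 -9/64 -1/8 0 } so -615/4096
val(rbbbrbbrrbbrrb) = { -1 -1/2 -1/4 -3/16 -5/32 -39/256 -77/512 -615/4096 | -307/2048 -153/1024 -19/128 -9/64 -1/8 0 } so -1229/8192
val(rbbbrbbrrbbrrbr) = { -1 -1/2 -1/4 -3/16 -5/32 -39/256 -77/512 -615/4096 | -1229/8192 -307/2048 -153/1024 -19/128 -9/64 -1/8 0 } so -2459/16384

-2459/16384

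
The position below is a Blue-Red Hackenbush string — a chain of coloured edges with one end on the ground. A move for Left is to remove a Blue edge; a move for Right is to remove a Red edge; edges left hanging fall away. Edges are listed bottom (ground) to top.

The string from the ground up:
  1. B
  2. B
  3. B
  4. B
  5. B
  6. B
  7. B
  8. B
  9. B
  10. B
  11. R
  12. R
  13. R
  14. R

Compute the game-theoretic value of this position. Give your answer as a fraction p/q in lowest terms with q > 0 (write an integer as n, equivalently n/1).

Prefix values for B B B B B B B B B B R R R R via {L|R} + simplicity:
B: Left { 0 }, Right {  } -> simplest 1
BB: Left { 0 1 }, Right {  } -> simplest 2
BBB: Left { 0 1 2 }, Right {  } -> simplest 3
BBBB: Left { 0 1 2 3 }, Right {  } -> simplest 4
BBBBB: Left { 0 1 2 3 4 }, Right {  } -> simplest 5
BBBBBB: Left { 0 1 2 3 4 5 }, Right {  } -> simplest 6
BBBBBBB: Left { 0 1 2 3 4 5 6 }, Right {  } -> simplest 7
BBBBBBBB: Left { 0 1 2 3 4 5 6 7 }, Right {  } -> simplest 8
BBBBBBBBB: Left { 0 1 2 3 4 5 6 7 8 }, Right {  } -> simplest 9
BBBBBBBBBB: Left { 0 1 2 3 4 5 6 7 8 9 }, Right {  } -> simplest 10
BBBBBBBBBBR: Left { 0 1 2 3 4 5 6 7 8 9 }, Right { 10 } -> simplest 19/2
BBBBBBBBBBRR: Left { 0 1 2 3 4 5 6 7 8 9 }, Right { 19/2 10 } -> simplest 37/4
BBBBBBBBBBRRR: Left { 0 1 2 3 4 5 6 7 8 9 }, Right { 37/4 19/2 10 } -> simplest 73/8
BBBBBBBBBBRRRR: Left { 0 1 2 3 4 5 6 7 8 9 }, Right { 73/8 37/4 19/2 10 } -> simplest 145/16

145/16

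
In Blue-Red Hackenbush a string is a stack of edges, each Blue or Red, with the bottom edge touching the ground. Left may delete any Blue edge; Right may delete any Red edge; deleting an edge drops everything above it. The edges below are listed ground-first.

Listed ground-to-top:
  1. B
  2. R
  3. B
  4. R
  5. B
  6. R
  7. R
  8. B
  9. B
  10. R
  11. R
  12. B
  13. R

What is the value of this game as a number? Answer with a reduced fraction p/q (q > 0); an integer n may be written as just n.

1 of 13 · B · max L 0 · min R +∞ gives 1
2 of 13 · BR · max L 0 · min R 1 gives 1/2
3 of 13 · BRB · max L 1/2 · min R 1 gives 3/4
4 of 13 · BRBR · max L 1/2 · min R 3/4 gives 5/8
5 of 13 · BRBRB · max L 5/8 · min R 3/4 gives 11/16
6 of 13 · BRBRBR · max L 5/8 · min R 11/16 gives 21/32
7 of 13 · BRBRBRR · max L 5/8 · min R 21/32 gives 41/64
8 of 13 · BRBRBRRB · max L 41/64 · min R 21/32 gives 83/128
9 of 13 · BRBRBRRBB · max L 83/128 · min R 21/32 gives 167/256
10 of 13 · BRBRBRRBBR · max L 83/128 · min R 167/256 gives 333/512
11 of 13 · BRBRBRRBBRR · max L 83/128 · min R 333/512 gives 665/1024
12 of 13 · BRBRBRRBBRRB · max L 665/1024 · min R 333/512 gives 1331/2048
13 of 13 · BRBRBRRBBRRBR · max L 665/1024 · min R 1331/2048 gives 2661/4096

2661/4096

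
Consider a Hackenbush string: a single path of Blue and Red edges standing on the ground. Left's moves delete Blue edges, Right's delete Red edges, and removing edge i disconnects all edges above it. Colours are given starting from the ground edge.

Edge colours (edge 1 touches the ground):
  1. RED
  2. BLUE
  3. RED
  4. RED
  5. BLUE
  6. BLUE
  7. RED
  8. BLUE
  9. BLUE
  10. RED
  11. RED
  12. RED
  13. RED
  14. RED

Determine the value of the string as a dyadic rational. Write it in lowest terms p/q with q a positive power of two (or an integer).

Build G(s[:k]) for k = 1..14, string s = RED BLUE RED RED BLUE BLUE RED BLUE BLUE RED RED RED RED RED.
G_1 [R]  L=[·]  R=[0]  → -1
G_2 [RB]  L=[-1]  R=[0]  → -1/2
G_3 [RBR]  L=[-1]  R=[-1/2 0]  → -3/4
G_4 [RBRR]  L=[-1]  R=[-3/4 -1/2 0]  → -7/8
G_5 [RBRRB]  L=[-1 -7/8]  R=[-3/4 -1/2 0]  → -13/16
G_6 [RBRRBB]  L=[-1 -7/8 -13/16]  R=[-3/4 -1/2 0]  → -25/32
G_7 [RBRRBBR]  L=[-1 -7/8 -13/16]  R=[-25/32 -3/4 -1/2 0]  → -51/64
G_8 [RBRRBBRB]  L=[-1 -7/8 -13/16 -51/64]  R=[-25/32 -3/4 -1/2 0]  → -101/128
G_9 [RBRRBBRBB]  L=[-1 -7/8 -13/16 -51/64 -101/128]  R=[-25/32 -3/4 -1/2 0]  → -201/256
G_10 [RBRRBBRBBR]  L=[-1 -7/8 -13/16 -51/64 -101/128]  R=[-201/256 -25/32 -3/4 -1/2 0]  → -403/512
G_11 [RBRRBBRBBRR]  L=[-1 -7/8 -13/16 -51/64 -101/128]  R=[-403/512 -201/256 -25/32 -3/4 -1/2 0]  → -807/1024
G_12 [RBRRBBRBBRRR]  L=[-1 -7/8 -13/16 -51/64 -101/128]  R=[-807/1024 -403/512 -201/256 -25/32 -3/4 -1/2 0]  → -1615/2048
G_13 [RBRRBBRBBRRRR]  L=[-1 -7/8 -13/16 -51/64 -101/128]  R=[-1615/2048 -807/1024 -403/512 -201/256 -25/32 -3/4 -1/2 0]  → -3231/4096
G_14 [RBRRBBRBBRRRRR]  L=[-1 -7/8 -13/16 -51/64 -101/128]  R=[-3231/4096 -1615/2048 -807/1024 -403/512 -201/256 -25/32 -3/4 -1/2 0]  → -6463/8192

-6463/8192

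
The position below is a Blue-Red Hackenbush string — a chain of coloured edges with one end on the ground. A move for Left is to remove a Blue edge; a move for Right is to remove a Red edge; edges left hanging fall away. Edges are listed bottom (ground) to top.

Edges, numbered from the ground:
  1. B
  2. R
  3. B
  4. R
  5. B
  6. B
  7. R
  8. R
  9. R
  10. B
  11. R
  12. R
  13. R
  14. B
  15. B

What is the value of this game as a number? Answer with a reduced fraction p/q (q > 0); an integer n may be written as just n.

11335/16384

Recurse on prefixes of the 15-edge string B R B R B B R R R B R R R B B:
B: Left { 0 }, Right { (no moves) } gives simplest 1
BR: Left { 0 }, Right { 1 } gives simplest 1/2
BRB: Left { 0; 1/2 }, Right { 1 } gives simplest 3/4
BRBR: Left { 0; 1/2 }, Right { 3/4; 1 } gives simplest 5/8
BRBRB: Left { 0; 1/2; 5/8 }, Right { 3/4; 1 } gives simplest 11/16
BRBRBB: Left { 0; 1/2; 5/8; 11/16 }, Right { 3/4; 1 } gives simplest 23/32
BRBRBBR: Left { 0; 1/2; 5/8; 11/16 }, Right { 23/32; 3/4; 1 } gives simplest 45/64
BRBRBBRR: Left { 0; 1/2; 5/8; 11/16 }, Right { 45/64; 23/32; 3/4; 1 } gives simplest 89/128
BRBRBBRRR: Left { 0; 1/2; 5/8; 11/16 }, Right { 89/128; 45/64; 23/32; 3/4; 1 } gives simplest 177/256
BRBRBBRRRB: Left { 0; 1/2; 5/8; 11/16; 177/256 }, Right { 89/128; 45/64; 23/32; 3/4; 1 } gives simplest 355/512
BRBRBBRRRBR: Left { 0; 1/2; 5/8; 11/16; 177/256 }, Right { 355/512; 89/128; 45/64; 23/32; 3/4; 1 } gives simplest 709/1024
BRBRBBRRRBRR: Left { 0; 1/2; 5/8; 11/16; 177/256 }, Right { 709/1024; 355/512; 89/128; 45/64; 23/32; 3/4; 1 } gives simplest 1417/2048
BRBRBBRRRBRRR: Left { 0; 1/2; 5/8; 11/16; 177/256 }, Right { 1417/2048; 709/1024; 355/512; 89/128; 45/64; 23/32; 3/4; 1 } gives simplest 2833/4096
BRBRBBRRRBRRRB: Left { 0; 1/2; 5/8; 11/16; 177/256; 2833/4096 }, Right { 1417/2048; 709/1024; 355/512; 89/128; 45/64; 23/32; 3/4; 1 } gives simplest 5667/8192
BRBRBBRRRBRRRBB: Left { 0; 1/2; 5/8; 11/16; 177/256; 2833/4096; 5667/8192 }, Right { 1417/2048; 709/1024; 355/512; 89/128; 45/64; 23/32; 3/4; 1 } gives simplest 11335/16384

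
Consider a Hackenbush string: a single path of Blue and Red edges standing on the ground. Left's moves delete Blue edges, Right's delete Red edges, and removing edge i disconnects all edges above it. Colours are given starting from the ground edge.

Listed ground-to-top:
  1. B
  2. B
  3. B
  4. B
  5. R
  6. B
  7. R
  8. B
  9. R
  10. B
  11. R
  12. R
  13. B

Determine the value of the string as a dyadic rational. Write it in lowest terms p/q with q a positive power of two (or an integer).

1875/512

Prefix values for B B B B R B R B R B R R B via {L|R} + simplicity:
v(B) = { 0 | — } so 1
v(BB) = { 0,1 | — } so 2
v(BBB) = { 0,1,2 | — } so 3
v(BBBB) = { 0,1,2,3 | — } so 4
v(BBBBR) = { 0,1,2,3 | 4 } so 7/2
v(BBBBRB) = { 0,1,2,3,7/2 | 4 } so 15/4
v(BBBBRBR) = { 0,1,2,3,7/2 | 15/4,4 } so 29/8
v(BBBBRBRB) = { 0,1,2,3,7/2,29/8 | 15/4,4 } so 59/16
v(BBBBRBRBR) = { 0,1,2,3,7/2,29/8 | 59/16,15/4,4 } so 117/32
v(BBBBRBRBRB) = { 0,1,2,3,7/2,29/8,117/32 | 59/16,15/4,4 } so 235/64
v(BBBBRBRBRBR) = { 0,1,2,3,7/2,29/8,117/32 | 235/64,59/16,15/4,4 } so 469/128
v(BBBBRBRBRBRR) = { 0,1,2,3,7/2,29/8,117/32 | 469/128,235/64,59/16,15/4,4 } so 937/256
v(BBBBRBRBRBRRB) = { 0,1,2,3,7/2,29/8,117/32,937/256 | 469/128,235/64,59/16,15/4,4 } so 1875/512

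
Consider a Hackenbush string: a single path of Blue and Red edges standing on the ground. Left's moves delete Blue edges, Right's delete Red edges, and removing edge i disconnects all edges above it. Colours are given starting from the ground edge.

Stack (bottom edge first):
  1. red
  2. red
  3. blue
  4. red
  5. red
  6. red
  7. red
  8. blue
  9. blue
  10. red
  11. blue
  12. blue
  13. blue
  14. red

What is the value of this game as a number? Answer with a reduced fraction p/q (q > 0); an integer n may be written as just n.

Build G(s[:k]) for k = 1..14, string s = red red blue red red red red blue blue red blue blue blue red.
G_1 [r]  L=[(no moves)]  R=[0]  => -1
G_2 [rr]  L=[(no moves)]  R=[-1, 0]  => -2
G_3 [rrb]  L=[-2]  R=[-1, 0]  => -3/2
G_4 [rrbr]  L=[-2]  R=[-3/2, -1, 0]  => -7/4
G_5 [rrbrr]  L=[-2]  R=[-7/4, -3/2, -1, 0]  => -15/8
G_6 [rrbrrr]  L=[-2]  R=[-15/8, -7/4, -3/2, -1, 0]  => -31/16
G_7 [rrbrrrr]  L=[-2]  R=[-31/16, -15/8, -7/4, -3/2, -1, 0]  => -63/32
G_8 [rrbrrrrb]  L=[-2, -63/32]  R=[-31/16, -15/8, -7/4, -3/2, -1, 0]  => -125/64
G_9 [rrbrrrrbb]  L=[-2, -63/32, -125/64]  R=[-31/16, -15/8, -7/4, -3/2, -1, 0]  => -249/128
G_10 [rrbrrrrbbr]  L=[-2, -63/32, -125/64]  R=[-249/128, -31/16, -15/8, -7/4, -3/2, -1, 0]  => -499/256
G_11 [rrbrrrrbbrb]  L=[-2, -63/32, -125/64, -499/256]  R=[-249/128, -31/16, -15/8, -7/4, -3/2, -1, 0]  => -997/512
G_12 [rrbrrrrbbrbb]  L=[-2, -63/32, -125/64, -499/256, -997/512]  R=[-249/128, -31/16, -15/8, -7/4, -3/2, -1, 0]  => -1993/1024
G_13 [rrbrrrrbbrbbb]  L=[-2, -63/32, -125/64, -499/256, -997/512, -1993/1024]  R=[-249/128, -31/16, -15/8, -7/4, -3/2, -1, 0]  => -3985/2048
G_14 [rrbrrrrbbrbbbr]  L=[-2, -63/32, -125/64, -499/256, -997/512, -1993/1024]  R=[-3985/2048, -249/128, -31/16, -15/8, -7/4, -3/2, -1, 0]  => -7971/4096

-7971/4096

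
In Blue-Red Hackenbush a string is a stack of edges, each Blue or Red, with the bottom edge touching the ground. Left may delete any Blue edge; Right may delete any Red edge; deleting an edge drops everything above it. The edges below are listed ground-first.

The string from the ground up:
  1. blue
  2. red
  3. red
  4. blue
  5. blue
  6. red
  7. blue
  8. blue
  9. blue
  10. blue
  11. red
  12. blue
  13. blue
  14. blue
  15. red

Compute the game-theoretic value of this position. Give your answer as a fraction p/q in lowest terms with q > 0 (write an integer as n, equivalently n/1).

7133/16384

1 of 15 · b · max L 0 · min R +∞ ⇒ 1
2 of 15 · br · max L 0 · min R 1 ⇒ 1/2
3 of 15 · brr · max L 0 · min R 1/2 ⇒ 1/4
4 of 15 · brrb · max L 1/4 · min R 1/2 ⇒ 3/8
5 of 15 · brrbb · max L 3/8 · min R 1/2 ⇒ 7/16
6 of 15 · brrbbr · max L 3/8 · min R 7/16 ⇒ 13/32
7 of 15 · brrbbrb · max L 13/32 · min R 7/16 ⇒ 27/64
8 of 15 · brrbbrbb · max L 27/64 · min R 7/16 ⇒ 55/128
9 of 15 · brrbbrbbb · max L 55/128 · min R 7/16 ⇒ 111/256
10 of 15 · brrbbrbbbb · max L 111/256 · min R 7/16 ⇒ 223/512
11 of 15 · brrbbrbbbbr · max L 111/256 · min R 223/512 ⇒ 445/1024
12 of 15 · brrbbrbbbbrb · max L 445/1024 · min R 223/512 ⇒ 891/2048
13 of 15 · brrbbrbbbbrbb · max L 891/2048 · min R 223/512 ⇒ 1783/4096
14 of 15 · brrbbrbbbbrbbb · max L 1783/4096 · min R 223/512 ⇒ 3567/8192
15 of 15 · brrbbrbbbbrbbbr · max L 1783/4096 · min R 3567/8192 ⇒ 7133/16384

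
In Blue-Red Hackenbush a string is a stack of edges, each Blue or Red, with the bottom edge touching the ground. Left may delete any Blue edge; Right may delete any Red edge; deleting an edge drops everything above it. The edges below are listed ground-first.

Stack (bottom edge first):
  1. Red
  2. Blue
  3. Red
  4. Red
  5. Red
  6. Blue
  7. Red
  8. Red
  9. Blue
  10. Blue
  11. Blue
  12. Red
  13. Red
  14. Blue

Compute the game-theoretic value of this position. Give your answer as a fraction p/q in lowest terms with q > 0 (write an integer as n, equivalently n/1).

Build g(s[:k]) for k = 1..14, string s = Red Blue Red Red Red Blue Red Red Blue Blue Blue Red Red Blue.
edge 1 of 14 (Red): { · | 0 } so -1
edge 2 of 14 (Blue): { -1 | 0 } so -1/2
edge 3 of 14 (Red): { -1 | -1/2; 0 } so -3/4
edge 4 of 14 (Red): { -1 | -3/4; -1/2; 0 } so -7/8
edge 5 of 14 (Red): { -1 | -7/8; -3/4; -1/2; 0 } so -15/16
edge 6 of 14 (Blue): { -1; -15/16 | -7/8; -3/4; -1/2; 0 } so -29/32
edge 7 of 14 (Red): { -1; -15/16 | -29/32; -7/8; -3/4; -1/2; 0 } so -59/64
edge 8 of 14 (Red): { -1; -15/16 | -59/64; -29/32; -7/8; -3/4; -1/2; 0 } so -119/128
edge 9 of 14 (Blue): { -1; -15/16; -119/128 | -59/64; -29/32; -7/8; -3/4; -1/2; 0 } so -237/256
edge 10 of 14 (Blue): { -1; -15/16; -119/128; -237/256 | -59/64; -29/32; -7/8; -3/4; -1/2; 0 } so -473/512
edge 11 of 14 (Blue): { -1; -15/16; -119/128; -237/256; -473/512 | -59/64; -29/32; -7/8; -3/4; -1/2; 0 } so -945/1024
edge 12 of 14 (Red): { -1; -15/16; -119/128; -237/256; -473/512 | -945/1024; -59/64; -29/32; -7/8; -3/4; -1/2; 0 } so -1891/2048
edge 13 of 14 (Red): { -1; -15/16; -119/128; -237/256; -473/512 | -1891/2048; -945/1024; -59/64; -29/32; -7/8; -3/4; -1/2; 0 } so -3783/4096
edge 14 of 14 (Blue): { -1; -15/16; -119/128; -237/256; -473/512; -3783/4096 | -1891/2048; -945/1024; -59/64; -29/32; -7/8; -3/4; -1/2; 0 } so -7565/8192

-7565/8192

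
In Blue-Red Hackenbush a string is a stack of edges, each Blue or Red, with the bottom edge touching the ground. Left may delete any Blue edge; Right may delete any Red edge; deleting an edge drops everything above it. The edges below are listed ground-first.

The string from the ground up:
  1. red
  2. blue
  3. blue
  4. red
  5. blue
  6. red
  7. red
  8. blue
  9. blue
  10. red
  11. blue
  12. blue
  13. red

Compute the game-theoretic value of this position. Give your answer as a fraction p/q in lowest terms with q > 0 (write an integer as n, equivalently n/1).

Build G(s[:k]) for k = 1..13, string s = red blue blue red blue red red blue blue red blue blue red.
step 1: add red to get r; options L={ — } R={ 0 } gives -1
step 2: add blue to get rb; options L={ -1 } R={ 0 } gives -1/2
step 3: add blue to get rbb; options L={ -1, -1/2 } R={ 0 } gives -1/4
step 4: add red to get rbbr; options L={ -1, -1/2 } R={ -1/4, 0 } gives -3/8
step 5: add blue to get rbbrb; options L={ -1, -1/2, -3/8 } R={ -1/4, 0 } gives -5/16
step 6: add red to get rbbrbr; options L={ -1, -1/2, -3/8 } R={ -5/16, -1/4, 0 } gives -11/32
step 7: add red to get rbbrbrr; options L={ -1, -1/2, -3/8 } R={ -11/32, -5/16, -1/4, 0 } gives -23/64
step 8: add blue to get rbbrbrrb; options L={ -1, -1/2, -3/8, -23/64 } R={ -11/32, -5/16, -1/4, 0 } gives -45/128
step 9: add blue to get rbbrbrrbb; options L={ -1, -1/2, -3/8, -23/64, -45/128 } R={ -11/32, -5/16, -1/4, 0 } gives -89/256
step 10: add red to get rbbrbrrbbr; options L={ -1, -1/2, -3/8, -23/64, -45/128 } R={ -89/256, -11/32, -5/16, -1/4, 0 } gives -179/512
step 11: add blue to get rbbrbrrbbrb; options L={ -1, -1/2, -3/8, -23/64, -45/128, -179/512 } R={ -89/256, -11/32, -5/16, -1/4, 0 } gives -357/1024
step 12: add blue to get rbbrbrrbbrbb; options L={ -1, -1/2, -3/8, -23/64, -45/128, -179/512, -357/1024 } R={ -89/256, -11/32, -5/16, -1/4, 0 } gives -713/2048
step 13: add red to get rbbrbrrbbrbbr; options L={ -1, -1/2, -3/8, -23/64, -45/128, -179/512, -357/1024 } R={ -713/2048, -89/256, -11/32, -5/16, -1/4, 0 } gives -1427/4096

-1427/4096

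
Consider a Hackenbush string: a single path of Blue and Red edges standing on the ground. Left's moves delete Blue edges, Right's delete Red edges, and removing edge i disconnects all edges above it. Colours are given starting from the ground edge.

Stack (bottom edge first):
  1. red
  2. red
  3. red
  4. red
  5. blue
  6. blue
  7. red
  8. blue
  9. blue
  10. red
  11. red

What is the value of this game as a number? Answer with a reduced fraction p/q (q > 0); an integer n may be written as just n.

v(r) = { · | 0 } -> -1
v(rr) = { · | -1; 0 } -> -2
v(rrr) = { · | -2; -1; 0 } -> -3
v(rrrr) = { · | -3; -2; -1; 0 } -> -4
v(rrrrb) = { -4 | -3; -2; -1; 0 } -> -7/2
v(rrrrbb) = { -4; -7/2 | -3; -2; -1; 0 } -> -13/4
v(rrrrbbr) = { -4; -7/2 | -13/4; -3; -2; -1; 0 } -> -27/8
v(rrrrbbrb) = { -4; -7/2; -27/8 | -13/4; -3; -2; -1; 0 } -> -53/16
v(rrrrbbrbb) = { -4; -7/2; -27/8; -53/16 | -13/4; -3; -2; -1; 0 } -> -105/32
v(rrrrbbrbbr) = { -4; -7/2; -27/8; -53/16 | -105/32; -13/4; -3; -2; -1; 0 } -> -211/64
v(rrrrbbrbbrr) = { -4; -7/2; -27/8; -53/16 | -211/64; -105/32; -13/4; -3; -2; -1; 0 } -> -423/128

-423/128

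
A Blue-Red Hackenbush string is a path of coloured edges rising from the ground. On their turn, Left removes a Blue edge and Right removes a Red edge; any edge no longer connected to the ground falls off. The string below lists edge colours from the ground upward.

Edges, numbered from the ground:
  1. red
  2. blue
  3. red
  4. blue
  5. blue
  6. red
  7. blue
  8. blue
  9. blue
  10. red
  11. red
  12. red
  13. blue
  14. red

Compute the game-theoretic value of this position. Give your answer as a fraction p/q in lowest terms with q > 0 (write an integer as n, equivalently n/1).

-4667/8192

Recurse on prefixes of the 14-edge string red blue red blue blue red blue blue blue red red red blue red:
r: Left { — }, Right { 0 } gives simplest -1
rb: Left { -1 }, Right { 0 } gives simplest -1/2
rbr: Left { -1 }, Right { -1/2; 0 } gives simplest -3/4
rbrb: Left { -1; -3/4 }, Right { -1/2; 0 } gives simplest -5/8
rbrbb: Left { -1; -3/4; -5/8 }, Right { -1/2; 0 } gives simplest -9/16
rbrbbr: Left { -1; -3/4; -5/8 }, Right { -9/16; -1/2; 0 } gives simplest -19/32
rbrbbrb: Left { -1; -3/4; -5/8; -19/32 }, Right { -9/16; -1/2; 0 } gives simplest -37/64
rbrbbrbb: Left { -1; -3/4; -5/8; -19/32; -37/64 }, Right { -9/16; -1/2; 0 } gives simplest -73/128
rbrbbrbbb: Left { -1; -3/4; -5/8; -19/32; -37/64; -73/128 }, Right { -9/16; -1/2; 0 } gives simplest -145/256
rbrbbrbbbr: Left { -1; -3/4; -5/8; -19/32; -37/64; -73/128 }, Right { -145/256; -9/16; -1/2; 0 } gives simplest -291/512
rbrbbrbbbrr: Left { -1; -3/4; -5/8; -19/32; -37/64; -73/128 }, Right { -291/512; -145/256; -9/16; -1/2; 0 } gives simplest -583/1024
rbrbbrbbbrrr: Left { -1; -3/4; -5/8; -19/32; -37/64; -73/128 }, Right { -583/1024; -291/512; -145/256; -9/16; -1/2; 0 } gives simplest -1167/2048
rbrbbrbbbrrrb: Left { -1; -3/4; -5/8; -19/32; -37/64; -73/128; -1167/2048 }, Right { -583/1024; -291/512; -145/256; -9/16; -1/2; 0 } gives simplest -2333/4096
rbrbbrbbbrrrbr: Left { -1; -3/4; -5/8; -19/32; -37/64; -73/128; -1167/2048 }, Right { -2333/4096; -583/1024; -291/512; -145/256; -9/16; -1/2; 0 } gives simplest -4667/8192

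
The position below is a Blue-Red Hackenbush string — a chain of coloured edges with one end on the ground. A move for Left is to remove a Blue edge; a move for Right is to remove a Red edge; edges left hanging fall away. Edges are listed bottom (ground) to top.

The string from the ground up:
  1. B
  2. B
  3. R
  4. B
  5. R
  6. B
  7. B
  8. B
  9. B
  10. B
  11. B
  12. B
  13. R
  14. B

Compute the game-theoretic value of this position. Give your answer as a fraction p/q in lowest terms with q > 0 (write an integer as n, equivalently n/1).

Prefix values for B B R B R B B B B B B B R B via {L|R} + simplicity:
1 of 14 · B · max L 0 · min R +∞ so 1
2 of 14 · BB · max L 1 · min R +∞ so 2
3 of 14 · BBR · max L 1 · min R 2 so 3/2
4 of 14 · BBRB · max L 3/2 · min R 2 so 7/4
5 of 14 · BBRBR · max L 3/2 · min R 7/4 so 13/8
6 of 14 · BBRBRB · max L 13/8 · min R 7/4 so 27/16
7 of 14 · BBRBRBB · max L 27/16 · min R 7/4 so 55/32
8 of 14 · BBRBRBBB · max L 55/32 · min R 7/4 so 111/64
9 of 14 · BBRBRBBBB · max L 111/64 · min R 7/4 so 223/128
10 of 14 · BBRBRBBBBB · max L 223/128 · min R 7/4 so 447/256
11 of 14 · BBRBRBBBBBB · max L 447/256 · min R 7/4 so 895/512
12 of 14 · BBRBRBBBBBBB · max L 895/512 · min R 7/4 so 1791/1024
13 of 14 · BBRBRBBBBBBBR · max L 895/512 · min R 1791/1024 so 3581/2048
14 of 14 · BBRBRBBBBBBBRB · max L 3581/2048 · min R 1791/1024 so 7163/4096

7163/4096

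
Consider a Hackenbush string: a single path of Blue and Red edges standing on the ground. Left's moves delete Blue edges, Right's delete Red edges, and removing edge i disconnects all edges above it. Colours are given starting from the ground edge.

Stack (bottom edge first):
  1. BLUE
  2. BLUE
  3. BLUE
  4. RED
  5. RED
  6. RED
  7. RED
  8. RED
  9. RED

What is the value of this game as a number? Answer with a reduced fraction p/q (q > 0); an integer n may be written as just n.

B: Left { 0 }, Right { (no moves) } so simplest 1
BB: Left { 0, 1 }, Right { (no moves) } so simplest 2
BBB: Left { 0, 1, 2 }, Right { (no moves) } so simplest 3
BBBR: Left { 0, 1, 2 }, Right { 3 } so simplest 5/2
BBBRR: Left { 0, 1, 2 }, Right { 5/2, 3 } so simplest 9/4
BBBRRR: Left { 0, 1, 2 }, Right { 9/4, 5/2, 3 } so simplest 17/8
BBBRRRR: Left { 0, 1, 2 }, Right { 17/8, 9/4, 5/2, 3 } so simplest 33/16
BBBRRRRR: Left { 0, 1, 2 }, Right { 33/16, 17/8, 9/4, 5/2, 3 } so simplest 65/32
BBBRRRRRR: Left { 0, 1, 2 }, Right { 65/32, 33/16, 17/8, 9/4, 5/2, 3 } so simplest 129/64

129/64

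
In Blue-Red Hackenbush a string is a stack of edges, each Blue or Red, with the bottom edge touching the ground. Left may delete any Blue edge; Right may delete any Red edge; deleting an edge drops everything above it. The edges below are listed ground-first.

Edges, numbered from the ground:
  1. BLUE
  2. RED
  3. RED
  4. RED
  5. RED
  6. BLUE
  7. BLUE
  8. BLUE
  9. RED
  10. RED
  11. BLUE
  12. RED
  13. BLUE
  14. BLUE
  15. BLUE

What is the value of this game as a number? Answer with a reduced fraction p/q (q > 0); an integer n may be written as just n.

value(B) = { 0 | — } so 1
value(BR) = { 0 | 1 } so 1/2
value(BRR) = { 0 | 1/2,1 } so 1/4
value(BRRR) = { 0 | 1/4,1/2,1 } so 1/8
value(BRRRR) = { 0 | 1/8,1/4,1/2,1 } so 1/16
value(BRRRRB) = { 0,1/16 | 1/8,1/4,1/2,1 } so 3/32
value(BRRRRBB) = { 0,1/16,3/32 | 1/8,1/4,1/2,1 } so 7/64
value(BRRRRBBB) = { 0,1/16,3/32,7/64 | 1/8,1/4,1/2,1 } so 15/128
value(BRRRRBBBR) = { 0,1/16,3/32,7/64 | 15/128,1/8,1/4,1/2,1 } so 29/256
value(BRRRRBBBRR) = { 0,1/16,3/32,7/64 | 29/256,15/128,1/8,1/4,1/2,1 } so 57/512
value(BRRRRBBBRRB) = { 0,1/16,3/32,7/64,57/512 | 29/256,15/128,1/8,1/4,1/2,1 } so 115/1024
value(BRRRRBBBRRBR) = { 0,1/16,3/32,7/64,57/512 | 115/1024,29/256,15/128,1/8,1/4,1/2,1 } so 229/2048
value(BRRRRBBBRRBRB) = { 0,1/16,3/32,7/64,57/512,229/2048 | 115/1024,29/256,15/128,1/8,1/4,1/2,1 } so 459/4096
value(BRRRRBBBRRBRBB) = { 0,1/16,3/32,7/64,57/512,229/2048,459/4096 | 115/1024,29/256,15/128,1/8,1/4,1/2,1 } so 919/8192
value(BRRRRBBBRRBRBBB) = { 0,1/16,3/32,7/64,57/512,229/2048,459/4096,919/8192 | 115/1024,29/256,15/128,1/8,1/4,1/2,1 } so 1839/16384

1839/16384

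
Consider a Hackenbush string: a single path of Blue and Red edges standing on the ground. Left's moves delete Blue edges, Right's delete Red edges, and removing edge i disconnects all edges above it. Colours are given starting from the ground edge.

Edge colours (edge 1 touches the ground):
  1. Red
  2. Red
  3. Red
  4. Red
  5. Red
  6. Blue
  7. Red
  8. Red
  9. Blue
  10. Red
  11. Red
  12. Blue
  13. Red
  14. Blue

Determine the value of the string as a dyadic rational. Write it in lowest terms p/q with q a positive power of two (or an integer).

-2485/512

1 of 14 · R · max L −∞ · min R 0 gives -1
2 of 14 · RR · max L −∞ · min R -1 gives -2
3 of 14 · RRR · max L −∞ · min R -2 gives -3
4 of 14 · RRRR · max L −∞ · min R -3 gives -4
5 of 14 · RRRRR · max L −∞ · min R -4 gives -5
6 of 14 · RRRRRB · max L -5 · min R -4 gives -9/2
7 of 14 · RRRRRBR · max L -5 · min R -9/2 gives -19/4
8 of 14 · RRRRRBRR · max L -5 · min R -19/4 gives -39/8
9 of 14 · RRRRRBRRB · max L -39/8 · min R -19/4 gives -77/16
10 of 14 · RRRRRBRRBR · max L -39/8 · min R -77/16 gives -155/32
11 of 14 · RRRRRBRRBRR · max L -39/8 · min R -155/32 gives -311/64
12 of 14 · RRRRRBRRBRRB · max L -311/64 · min R -155/32 gives -621/128
13 of 14 · RRRRRBRRBRRBR · max L -311/64 · min R -621/128 gives -1243/256
14 of 14 · RRRRRBRRBRRBRB · max L -1243/256 · min R -621/128 gives -2485/512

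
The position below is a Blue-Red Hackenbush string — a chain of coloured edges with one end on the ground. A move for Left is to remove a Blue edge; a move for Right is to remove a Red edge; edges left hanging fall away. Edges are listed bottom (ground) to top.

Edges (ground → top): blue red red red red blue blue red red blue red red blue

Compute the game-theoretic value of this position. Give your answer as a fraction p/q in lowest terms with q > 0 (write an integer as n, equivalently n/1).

1 of 13 · b · max L 0 · min R +∞ => 1
2 of 13 · br · max L 0 · min R 1 => 1/2
3 of 13 · brr · max L 0 · min R 1/2 => 1/4
4 of 13 · brrr · max L 0 · min R 1/4 => 1/8
5 of 13 · brrrr · max L 0 · min R 1/8 => 1/16
6 of 13 · brrrrb · max L 1/16 · min R 1/8 => 3/32
7 of 13 · brrrrbb · max L 3/32 · min R 1/8 => 7/64
8 of 13 · brrrrbbr · max L 3/32 · min R 7/64 => 13/128
9 of 13 · brrrrbbrr · max L 3/32 · min R 13/128 => 25/256
10 of 13 · brrrrbbrrb · max L 25/256 · min R 13/128 => 51/512
11 of 13 · brrrrbbrrbr · max L 25/256 · min R 51/512 => 101/1024
12 of 13 · brrrrbbrrbrr · max L 25/256 · min R 101/1024 => 201/2048
13 of 13 · brrrrbbrrbrrb · max L 201/2048 · min R 101/1024 => 403/4096

403/4096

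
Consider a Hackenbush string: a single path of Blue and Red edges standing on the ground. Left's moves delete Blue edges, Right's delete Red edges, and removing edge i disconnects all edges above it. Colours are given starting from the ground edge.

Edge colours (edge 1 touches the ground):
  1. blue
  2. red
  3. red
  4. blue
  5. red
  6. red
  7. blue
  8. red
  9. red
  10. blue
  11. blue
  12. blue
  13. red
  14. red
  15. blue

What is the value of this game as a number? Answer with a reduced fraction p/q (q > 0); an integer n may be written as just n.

4723/16384

edge 1 of 15 (blue): { 0 | — } => 1
edge 2 of 15 (red): { 0 | 1 } => 1/2
edge 3 of 15 (red): { 0 | 1/2; 1 } => 1/4
edge 4 of 15 (blue): { 0; 1/4 | 1/2; 1 } => 3/8
edge 5 of 15 (red): { 0; 1/4 | 3/8; 1/2; 1 } => 5/16
edge 6 of 15 (red): { 0; 1/4 | 5/16; 3/8; 1/2; 1 } => 9/32
edge 7 of 15 (blue): { 0; 1/4; 9/32 | 5/16; 3/8; 1/2; 1 } => 19/64
edge 8 of 15 (red): { 0; 1/4; 9/32 | 19/64; 5/16; 3/8; 1/2; 1 } => 37/128
edge 9 of 15 (red): { 0; 1/4; 9/32 | 37/128; 19/64; 5/16; 3/8; 1/2; 1 } => 73/256
edge 10 of 15 (blue): { 0; 1/4; 9/32; 73/256 | 37/128; 19/64; 5/16; 3/8; 1/2; 1 } => 147/512
edge 11 of 15 (blue): { 0; 1/4; 9/32; 73/256; 147/512 | 37/128; 19/64; 5/16; 3/8; 1/2; 1 } => 295/1024
edge 12 of 15 (blue): { 0; 1/4; 9/32; 73/256; 147/512; 295/1024 | 37/128; 19/64; 5/16; 3/8; 1/2; 1 } => 591/2048
edge 13 of 15 (red): { 0; 1/4; 9/32; 73/256; 147/512; 295/1024 | 591/2048; 37/128; 19/64; 5/16; 3/8; 1/2; 1 } => 1181/4096
edge 14 of 15 (red): { 0; 1/4; 9/32; 73/256; 147/512; 295/1024 | 1181/4096; 591/2048; 37/128; 19/64; 5/16; 3/8; 1/2; 1 } => 2361/8192
edge 15 of 15 (blue): { 0; 1/4; 9/32; 73/256; 147/512; 295/1024; 2361/8192 | 1181/4096; 591/2048; 37/128; 19/64; 5/16; 3/8; 1/2; 1 } => 4723/16384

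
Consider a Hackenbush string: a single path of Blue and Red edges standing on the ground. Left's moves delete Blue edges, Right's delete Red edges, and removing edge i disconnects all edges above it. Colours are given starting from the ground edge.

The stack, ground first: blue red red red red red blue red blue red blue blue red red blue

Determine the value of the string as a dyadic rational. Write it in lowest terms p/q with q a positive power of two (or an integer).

value_1 [b]  L=[0]  R=[·]  so 1
value_2 [br]  L=[0]  R=[1]  so 1/2
value_3 [brr]  L=[0]  R=[1/2, 1]  so 1/4
value_4 [brrr]  L=[0]  R=[1/4, 1/2, 1]  so 1/8
value_5 [brrrr]  L=[0]  R=[1/8, 1/4, 1/2, 1]  so 1/16
value_6 [brrrrr]  L=[0]  R=[1/16, 1/8, 1/4, 1/2, 1]  so 1/32
value_7 [brrrrrb]  L=[0, 1/32]  R=[1/16, 1/8, 1/4, 1/2, 1]  so 3/64
value_8 [brrrrrbr]  L=[0, 1/32]  R=[3/64, 1/16, 1/8, 1/4, 1/2, 1]  so 5/128
value_9 [brrrrrbrb]  L=[0, 1/32, 5/128]  R=[3/64, 1/16, 1/8, 1/4, 1/2, 1]  so 11/256
value_10 [brrrrrbrbr]  L=[0, 1/32, 5/128]  R=[11/256, 3/64, 1/16, 1/8, 1/4, 1/2, 1]  so 21/512
value_11 [brrrrrbrbrb]  L=[0, 1/32, 5/128, 21/512]  R=[11/256, 3/64, 1/16, 1/8, 1/4, 1/2, 1]  so 43/1024
value_12 [brrrrrbrbrbb]  L=[0, 1/32, 5/128, 21/512, 43/1024]  R=[11/256, 3/64, 1/16, 1/8, 1/4, 1/2, 1]  so 87/2048
value_13 [brrrrrbrbrbbr]  L=[0, 1/32, 5/128, 21/512, 43/1024]  R=[87/2048, 11/256, 3/64, 1/16, 1/8, 1/4, 1/2, 1]  so 173/4096
value_14 [brrrrrbrbrbbrr]  L=[0, 1/32, 5/128, 21/512, 43/1024]  R=[173/4096, 87/2048, 11/256, 3/64, 1/16, 1/8, 1/4, 1/2, 1]  so 345/8192
value_15 [brrrrrbrbrbbrrb]  L=[0, 1/32, 5/128, 21/512, 43/1024, 345/8192]  R=[173/4096, 87/2048, 11/256, 3/64, 1/16, 1/8, 1/4, 1/2, 1]  so 691/16384

691/16384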